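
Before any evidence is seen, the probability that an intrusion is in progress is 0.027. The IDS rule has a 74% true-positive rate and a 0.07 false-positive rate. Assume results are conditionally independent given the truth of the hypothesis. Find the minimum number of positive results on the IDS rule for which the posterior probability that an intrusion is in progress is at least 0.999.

Prior odds: 0.027 ÷ 0.973 = 27/973.
Likelihood ratio of a positive result = 0.74/0.07 = 74/7.
Target posterior odds = 0.999/0.001 = 999.
Require (74/7)ⁿ ≥ 999 ÷ (27/973) = 36001.
(74/7)⁴ = 29986576/2401 falls short of 36001 but (74/7)⁵ ≈132029 reaches it, so n = 5.

5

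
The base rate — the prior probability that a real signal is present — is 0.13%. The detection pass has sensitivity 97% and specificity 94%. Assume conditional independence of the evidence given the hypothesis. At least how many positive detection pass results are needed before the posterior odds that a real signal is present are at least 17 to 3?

Prior odds = 0.0013/0.9987 = 13/9987.
False-positive rate = 1 − 0.94 = 0.06; likelihood ratio of a positive = 0.97/0.06 = 97/6.
Target odds = 17/3.
Require (97/6)ⁿ ≥ 17/3 ÷ (13/9987) = 56593/13.
(97/6)³ = 912673/216 falls short of 56593/13 but (97/6)⁴ = 88529281/1296 reaches it, so n = 4.

4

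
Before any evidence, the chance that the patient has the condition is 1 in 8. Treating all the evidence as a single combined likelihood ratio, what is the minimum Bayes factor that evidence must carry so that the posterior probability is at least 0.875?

Prior odds = 0.125/0.875 = 1/7.
Target odds = 0.875/0.125 = 7.
Required Bayes factor = 7 ÷ (1/7) = 49.

49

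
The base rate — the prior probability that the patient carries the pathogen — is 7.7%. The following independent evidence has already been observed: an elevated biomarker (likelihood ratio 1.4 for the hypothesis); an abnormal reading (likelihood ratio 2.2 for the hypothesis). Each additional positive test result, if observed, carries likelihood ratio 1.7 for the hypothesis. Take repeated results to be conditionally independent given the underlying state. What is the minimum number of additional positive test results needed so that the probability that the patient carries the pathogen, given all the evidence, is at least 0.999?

Prior odds = 0.077/0.923 = 77/923.
Combined Bayes factor of the evidence already in hand = 1.4 × 2.2 = 3.08.
Odds after that evidence = (77/923) × 3.08 = 5929/23075.
Target odds = 0.999/0.001 = 999.
Need 1.7ⁿ ≥ 999 ÷ (5929/23075) = 23051925/5929.
1.7¹⁵ ≈2862.42 falls short of 23051925/5929 but 1.7¹⁶ ≈4866.12 reaches it, so n = 16.

16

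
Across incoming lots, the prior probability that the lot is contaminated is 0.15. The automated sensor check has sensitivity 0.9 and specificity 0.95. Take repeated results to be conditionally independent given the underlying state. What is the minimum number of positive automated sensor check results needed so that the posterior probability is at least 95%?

2

Prior odds: 0.15 ÷ 0.85 = 3/17.
False-positive rate = 1 − 0.95 = 0.05; likelihood ratio of a positive = 0.9/0.05 = 18.
Target posterior odds = 0.95/0.05 = 19.
Need (3/17) × 18ⁿ ≥ 19, i.e. 18ⁿ ≥ 323/3.
18¹ = 18 falls short of 323/3 but 18² = 324 reaches it, so n = 2.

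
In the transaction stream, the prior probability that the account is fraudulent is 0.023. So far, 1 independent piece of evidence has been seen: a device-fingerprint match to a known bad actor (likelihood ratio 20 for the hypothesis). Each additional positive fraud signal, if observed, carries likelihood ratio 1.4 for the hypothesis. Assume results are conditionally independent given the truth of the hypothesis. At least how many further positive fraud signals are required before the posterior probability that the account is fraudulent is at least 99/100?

Prior odds = 0.023/0.977 = 23/977.
Bayes factor of the evidence already in hand = 20.
Odds after that evidence = (23/977) × 20 = 460/977.
Target odds = 0.99/0.01 = 99.
Need 1.4ⁿ ≥ 99 ÷ (460/977) = 96723/460.
1.4¹⁵ ≈155.568 falls short of 96723/460 but 1.4¹⁶ ≈217.795 reaches it, so n = 16.

16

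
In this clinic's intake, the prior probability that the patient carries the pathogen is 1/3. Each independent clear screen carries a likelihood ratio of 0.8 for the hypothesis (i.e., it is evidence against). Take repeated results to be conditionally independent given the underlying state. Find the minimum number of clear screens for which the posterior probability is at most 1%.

Prior odds: (1/3) ÷ (2/3) = 0.5.
Likelihood ratio per clear screen = 0.8.
Target posterior odds = 0.01/0.99 = 1/99.
Need 0.5 × 0.8ⁿ ≤ 1/99, i.e. 0.8ⁿ ≤ 2/99.
0.8¹⁷ ≈0.022518 is still above 2/99 but 0.8¹⁸ ≈0.0180144 is at or below it, so n = 18.

18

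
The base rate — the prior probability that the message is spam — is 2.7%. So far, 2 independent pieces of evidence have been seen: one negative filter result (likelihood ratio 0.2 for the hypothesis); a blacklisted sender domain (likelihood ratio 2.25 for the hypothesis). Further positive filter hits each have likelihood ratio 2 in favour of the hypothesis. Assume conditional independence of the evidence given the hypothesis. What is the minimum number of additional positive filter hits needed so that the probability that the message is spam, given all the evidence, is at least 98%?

Prior odds = 0.027/0.973 = 27/973.
Combined Bayes factor of the evidence already in hand = 0.2 × 2.25 = 0.45.
Odds after that evidence = (27/973) × 0.45 = 243/19460.
Target odds = 0.98/0.02 = 49.
Need 2ⁿ ≥ 49 ÷ (243/19460) = 953540/243.
2¹¹ = 2048 falls short of 953540/243 but 2¹² = 4096 reaches it, so n = 12.

12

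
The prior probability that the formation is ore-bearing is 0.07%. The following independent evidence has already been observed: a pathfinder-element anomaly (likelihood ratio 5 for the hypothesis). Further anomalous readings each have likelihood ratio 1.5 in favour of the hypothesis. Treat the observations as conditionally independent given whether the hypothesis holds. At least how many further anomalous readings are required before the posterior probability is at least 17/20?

Prior odds = 0.0007/0.9993 = 7/9993.
Bayes factor of the evidence already in hand = 5.
Odds after that evidence = (7/9993) × 5 = 35/9993.
Target odds = 0.85/0.15 = 17/3.
Need 1.5ⁿ ≥ 17/3 ÷ (35/9993) = 56627/35.
1.5¹⁸ = 387420489/262144 falls short of 56627/35 but 1.5¹⁹ ≈2216.84 reaches it, so n = 19.

19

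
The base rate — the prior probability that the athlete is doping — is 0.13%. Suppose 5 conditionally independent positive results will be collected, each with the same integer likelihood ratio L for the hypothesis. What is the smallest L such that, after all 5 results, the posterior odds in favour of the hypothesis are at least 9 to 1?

Prior odds = 0.0013/0.9987 = 13/9987.
Target odds = 9.
Need L⁵ ≥ 9 ÷ (13/9987) = 89883/13.
5⁵ = 3125 < 89883/13 ≤ 7776 = 6⁵, so L = 6.

6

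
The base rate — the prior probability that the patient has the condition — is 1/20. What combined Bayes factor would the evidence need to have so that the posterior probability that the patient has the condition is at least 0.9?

171

Prior odds = 0.05/0.95 = 1/19.
Target odds = 0.9/0.1 = 9.
Required Bayes factor = 9 ÷ (1/19) = 171.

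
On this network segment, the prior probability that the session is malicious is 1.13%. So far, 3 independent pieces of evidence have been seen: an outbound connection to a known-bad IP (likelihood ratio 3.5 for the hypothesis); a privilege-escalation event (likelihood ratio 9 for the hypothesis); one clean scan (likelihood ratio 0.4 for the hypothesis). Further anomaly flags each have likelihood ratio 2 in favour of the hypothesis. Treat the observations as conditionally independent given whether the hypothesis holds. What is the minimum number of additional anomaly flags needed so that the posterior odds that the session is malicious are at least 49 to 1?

Prior odds = 0.0113/0.9887 = 113/9887.
Combined Bayes factor of the evidence already in hand = 3.5 × 9 × 0.4 = 12.6.
Odds after that evidence = (113/9887) × 12.6 = 7119/49435.
Target odds = 49.
Need 2ⁿ ≥ 49 ÷ (7119/49435) = 346045/1017.
2⁸ = 256 falls short of 346045/1017 but 2⁹ = 512 reaches it, so n = 9.

9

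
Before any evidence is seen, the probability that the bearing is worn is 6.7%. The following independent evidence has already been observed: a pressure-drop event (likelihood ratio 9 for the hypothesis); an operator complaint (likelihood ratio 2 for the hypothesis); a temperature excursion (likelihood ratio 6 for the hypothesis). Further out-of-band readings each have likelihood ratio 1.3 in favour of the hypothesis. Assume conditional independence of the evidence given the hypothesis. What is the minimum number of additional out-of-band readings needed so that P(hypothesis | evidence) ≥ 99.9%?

19

Prior odds = 0.067/0.933 = 67/933.
Combined Bayes factor of the evidence already in hand = 9 × 2 × 6 = 108.
Odds after that evidence = (67/933) × 108 = 2412/311.
Target odds = 0.999/0.001 = 999.
Need 1.3ⁿ ≥ 999 ÷ (2412/311) = 34521/268.
1.3¹⁸ ≈112.455 falls short of 34521/268 but 1.3¹⁹ ≈146.192 reaches it, so n = 19.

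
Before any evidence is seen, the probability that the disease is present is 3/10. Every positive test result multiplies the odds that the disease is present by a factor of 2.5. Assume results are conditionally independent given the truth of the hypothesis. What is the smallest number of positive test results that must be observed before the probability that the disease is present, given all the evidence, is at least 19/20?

5

Prior odds: 0.3 ÷ 0.7 = 3/7.
Likelihood ratio per positive test result = 2.5.
Target odds: 0.95 ÷ 0.05 = 19.
Require 2.5ⁿ ≥ 19 ÷ (3/7) = 133/3.
2.5⁴ = 39.0625 falls short of 133/3 but 2.5⁵ = 97.65625 reaches it, so n = 5.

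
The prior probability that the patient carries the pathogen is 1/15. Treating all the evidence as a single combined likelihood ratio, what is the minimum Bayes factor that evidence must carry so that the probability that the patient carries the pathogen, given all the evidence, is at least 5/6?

70

Prior odds = (1/15)/(14/15) = 1/14.
Target odds = (5/6)/(1/6) = 5.
Required Bayes factor = 5 ÷ (1/14) = 70.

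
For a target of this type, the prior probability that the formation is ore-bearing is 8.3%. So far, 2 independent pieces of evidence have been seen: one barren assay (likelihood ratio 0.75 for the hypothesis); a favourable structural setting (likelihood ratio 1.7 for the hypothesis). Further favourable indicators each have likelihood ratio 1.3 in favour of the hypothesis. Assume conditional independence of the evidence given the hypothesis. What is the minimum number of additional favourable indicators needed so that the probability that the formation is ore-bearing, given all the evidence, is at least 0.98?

Prior odds = 0.083/0.917 = 83/917.
Combined Bayes factor of the evidence already in hand = 0.75 × 1.7 = 1.275.
Odds after that evidence = (83/917) × 1.275 = 4233/36680.
Target odds = 0.98/0.02 = 49.
Need 1.3ⁿ ≥ 49 ÷ (4233/36680) = 1797320/4233.
1.3²³ ≈417.539 falls short of 1797320/4233 but 1.3²⁴ ≈542.801 reaches it, so n = 24.

24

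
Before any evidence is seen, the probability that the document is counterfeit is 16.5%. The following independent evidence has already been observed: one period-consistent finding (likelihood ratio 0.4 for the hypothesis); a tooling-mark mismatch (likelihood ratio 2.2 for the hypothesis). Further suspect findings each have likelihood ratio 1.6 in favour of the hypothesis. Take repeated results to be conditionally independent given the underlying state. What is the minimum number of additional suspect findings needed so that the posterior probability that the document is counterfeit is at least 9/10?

9

Prior odds = 0.165/0.835 = 33/167.
Combined Bayes factor of the evidence already in hand = 0.4 × 2.2 = 0.88.
Odds after that evidence = (33/167) × 0.88 = 726/4175.
Target odds = 0.9/0.1 = 9.
Need 1.6ⁿ ≥ 9 ÷ (726/4175) = 12525/242.
1.6⁸ = 16777216/390625 falls short of 12525/242 but 1.6⁹ = 134217728/1953125 reaches it, so n = 9.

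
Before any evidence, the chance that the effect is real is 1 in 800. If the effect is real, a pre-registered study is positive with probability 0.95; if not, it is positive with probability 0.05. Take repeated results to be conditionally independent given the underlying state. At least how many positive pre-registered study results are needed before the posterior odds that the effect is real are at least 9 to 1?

Prior odds = 0.00125/0.99875 = 1/799.
Likelihood ratio of a positive = 0.95/0.05 = 19.
Target odds = 9.
Require 19ⁿ ≥ 9 ÷ (1/799) = 7191.
19³ = 6859 falls short of 7191 but 19⁴ = 130321 reaches it, so n = 4.

4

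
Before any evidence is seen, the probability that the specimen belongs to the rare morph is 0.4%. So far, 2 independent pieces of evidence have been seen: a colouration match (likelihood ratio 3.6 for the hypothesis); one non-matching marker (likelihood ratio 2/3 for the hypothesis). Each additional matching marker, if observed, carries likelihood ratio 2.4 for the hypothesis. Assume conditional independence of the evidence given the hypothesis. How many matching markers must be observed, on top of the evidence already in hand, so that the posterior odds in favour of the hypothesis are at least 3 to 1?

7

Prior odds = 0.004/0.996 = 1/249.
Combined Bayes factor of the evidence already in hand = 3.6 × (2/3) = 2.4.
Odds after that evidence = (1/249) × 2.4 = 4/415.
Target odds = 3.
Need 2.4ⁿ ≥ 3 ÷ (4/415) = 311.25.
2.4⁶ = 2985984/15625 falls short of 311.25 but 2.4⁷ = 35831808/78125 reaches it, so n = 7.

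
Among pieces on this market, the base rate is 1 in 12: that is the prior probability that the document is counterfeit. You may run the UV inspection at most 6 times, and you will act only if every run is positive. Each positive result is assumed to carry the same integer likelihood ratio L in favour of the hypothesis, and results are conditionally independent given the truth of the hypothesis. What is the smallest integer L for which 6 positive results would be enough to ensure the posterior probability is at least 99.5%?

4

Prior odds = (1/12)/(11/12) = 1/11.
Target odds = 0.995/0.005 = 199.
Need L⁶ ≥ 199 ÷ (1/11) = 2189.
3⁶ = 729 < 2189 ≤ 4096 = 4⁶, so L = 4.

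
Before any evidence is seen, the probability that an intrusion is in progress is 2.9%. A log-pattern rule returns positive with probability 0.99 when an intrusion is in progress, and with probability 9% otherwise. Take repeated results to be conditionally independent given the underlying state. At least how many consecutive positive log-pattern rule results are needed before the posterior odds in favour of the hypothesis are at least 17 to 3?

Prior odds = 0.029/0.971 = 29/971.
Likelihood ratio of a positive result = 0.99/0.09 = 11.
Target odds = 17/3.
Require 11ⁿ ≥ 17/3 ÷ (29/971) = 16507/87.
11² = 121 falls short of 16507/87 but 11³ = 1331 reaches it, so n = 3.

3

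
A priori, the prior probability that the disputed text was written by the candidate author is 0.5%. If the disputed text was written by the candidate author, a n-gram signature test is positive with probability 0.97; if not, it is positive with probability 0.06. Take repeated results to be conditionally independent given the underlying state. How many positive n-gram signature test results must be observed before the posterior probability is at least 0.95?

3

Prior odds = 0.005/0.995 = 1/199.
Likelihood ratio of a positive = 0.97/0.06 = 97/6.
Target odds: 0.95 ÷ 0.05 = 19.
Require (97/6)ⁿ ≥ 19 ÷ (1/199) = 3781.
(97/6)² = 9409/36 falls short of 3781 but (97/6)³ = 912673/216 reaches it, so n = 3.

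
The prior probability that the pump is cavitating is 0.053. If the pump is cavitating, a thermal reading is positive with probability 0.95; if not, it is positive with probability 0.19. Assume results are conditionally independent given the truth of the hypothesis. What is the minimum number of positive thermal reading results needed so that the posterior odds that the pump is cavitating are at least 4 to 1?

3

Prior odds: 0.053 ÷ 0.947 = 53/947.
Likelihood ratio of a positive = 0.95/0.19 = 5.
Target odds = 4.
Require 5ⁿ ≥ 4 ÷ (53/947) = 3788/53.
5² = 25 falls short of 3788/53 but 5³ = 125 reaches it, so n = 3.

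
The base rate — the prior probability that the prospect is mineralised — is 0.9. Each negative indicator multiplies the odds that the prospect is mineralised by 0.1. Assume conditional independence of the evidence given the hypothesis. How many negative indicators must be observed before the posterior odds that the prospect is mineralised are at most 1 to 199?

4

Prior odds: 0.9 ÷ 0.1 = 9.
Likelihood ratio per negative indicator = 0.1.
Target odds = 1/199.
Require 0.1ⁿ ≤ 1/199 ÷ 9 = 1/1791.
0.1³ = 0.001 is still above 1/1791 but 0.1⁴ = 0.0001 is at or below it, so n = 4.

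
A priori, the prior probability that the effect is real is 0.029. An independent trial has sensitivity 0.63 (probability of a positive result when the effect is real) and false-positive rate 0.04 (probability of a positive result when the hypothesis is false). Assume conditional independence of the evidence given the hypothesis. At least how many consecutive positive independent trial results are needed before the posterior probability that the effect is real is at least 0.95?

3

Prior odds = 0.029/0.971 = 29/971.
Likelihood ratio of a positive result = 0.63/0.04 = 15.75.
Target odds: 0.95 ÷ 0.05 = 19.
Require 15.75ⁿ ≥ 19 ÷ (29/971) = 18449/29.
15.75² = 248.0625 falls short of 18449/29 but 15.75³ = 3906.984375 reaches it, so n = 3.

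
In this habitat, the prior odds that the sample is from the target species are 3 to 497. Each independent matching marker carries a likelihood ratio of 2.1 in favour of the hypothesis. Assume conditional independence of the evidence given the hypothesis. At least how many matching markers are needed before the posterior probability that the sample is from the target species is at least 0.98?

Prior odds = 3/497.
Likelihood ratio per matching marker = 2.1.
Target odds: 0.98 ÷ 0.02 = 49.
Require 2.1ⁿ ≥ 49 ÷ (3/497) = 24353/3.
2.1¹² ≈7355.83 falls short of 24353/3 but 2.1¹³ ≈15447.2 reaches it, so n = 13.

13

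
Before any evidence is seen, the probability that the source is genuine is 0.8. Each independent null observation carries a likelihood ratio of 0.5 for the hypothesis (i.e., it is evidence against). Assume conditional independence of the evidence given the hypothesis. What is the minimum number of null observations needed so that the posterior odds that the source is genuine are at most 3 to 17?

5

Prior odds: 0.8 ÷ 0.2 = 4.
Likelihood ratio per null observation = 0.5.
Target odds = 3/17.
Need 4 × 0.5ⁿ ≤ 3/17, i.e. 0.5ⁿ ≤ 3/68.
0.5⁴ = 0.0625 is still above 3/68 but 0.5⁵ = 0.03125 is at or below it, so n = 5.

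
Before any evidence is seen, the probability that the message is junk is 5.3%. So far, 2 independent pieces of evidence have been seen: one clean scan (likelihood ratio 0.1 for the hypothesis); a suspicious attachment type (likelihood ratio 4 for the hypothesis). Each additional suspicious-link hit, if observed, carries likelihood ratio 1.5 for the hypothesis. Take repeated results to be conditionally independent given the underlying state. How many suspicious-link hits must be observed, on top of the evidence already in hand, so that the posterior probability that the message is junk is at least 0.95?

Prior odds = 0.053/0.947 = 53/947.
Combined Bayes factor of the evidence already in hand = 0.1 × 4 = 0.4.
Odds after that evidence = (53/947) × 0.4 = 106/4735.
Target odds = 0.95/0.05 = 19.
Need 1.5ⁿ ≥ 19 ÷ (106/4735) = 89965/106.
1.5¹⁶ = 43046721/65536 falls short of 89965/106 but 1.5¹⁷ = 129140163/131072 reaches it, so n = 17.

17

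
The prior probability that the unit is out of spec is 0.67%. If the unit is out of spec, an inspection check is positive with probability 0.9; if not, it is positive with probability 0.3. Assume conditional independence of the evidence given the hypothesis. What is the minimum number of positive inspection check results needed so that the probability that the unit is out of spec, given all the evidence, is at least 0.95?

8

Prior odds = 0.0067/0.9933 = 67/9933.
Likelihood ratio of a positive = 0.9/0.3 = 3.
Target odds: 0.95 ÷ 0.05 = 19.
Require 3ⁿ ≥ 19 ÷ (67/9933) = 188727/67.
3⁷ = 2187 falls short of 188727/67 but 3⁸ = 6561 reaches it, so n = 8.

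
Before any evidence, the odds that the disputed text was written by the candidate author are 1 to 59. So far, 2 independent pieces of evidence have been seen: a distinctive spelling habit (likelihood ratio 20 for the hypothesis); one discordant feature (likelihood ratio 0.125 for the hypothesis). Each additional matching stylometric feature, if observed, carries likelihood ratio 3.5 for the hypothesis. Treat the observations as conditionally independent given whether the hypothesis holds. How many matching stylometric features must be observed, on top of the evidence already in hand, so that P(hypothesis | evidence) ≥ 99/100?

Prior odds = 1/59.
Combined Bayes factor of the evidence already in hand = 20 × 0.125 = 2.5.
Odds after that evidence = (1/59) × 2.5 = 5/118.
Target odds = 0.99/0.01 = 99.
Need 3.5ⁿ ≥ 99 ÷ (5/118) = 2336.4.
3.5⁶ = 1838.265625 falls short of 2336.4 but 3.5⁷ = 823543/128 reaches it, so n = 7.

7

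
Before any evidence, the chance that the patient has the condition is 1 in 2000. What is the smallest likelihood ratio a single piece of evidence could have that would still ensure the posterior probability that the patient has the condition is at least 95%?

37981

Prior odds = 0.0005/0.9995 = 1/1999.
Target odds = 0.95/0.05 = 19.
Required Bayes factor = 19 ÷ (1/1999) = 37981.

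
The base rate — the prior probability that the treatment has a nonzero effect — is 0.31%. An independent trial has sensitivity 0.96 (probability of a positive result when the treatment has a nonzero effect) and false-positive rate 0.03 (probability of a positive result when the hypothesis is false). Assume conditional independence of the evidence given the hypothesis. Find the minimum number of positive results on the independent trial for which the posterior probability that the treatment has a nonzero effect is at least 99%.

3

Prior odds: 0.0031 ÷ 0.9969 = 31/9969.
Likelihood ratio of a positive result = 0.96/0.03 = 32.
Target odds: 0.99 ÷ 0.01 = 99.
Need (31/9969) × 32ⁿ ≥ 99, i.e. 32ⁿ ≥ 986931/31.
32² = 1024 falls short of 986931/31 but 32³ = 32768 reaches it, so n = 3.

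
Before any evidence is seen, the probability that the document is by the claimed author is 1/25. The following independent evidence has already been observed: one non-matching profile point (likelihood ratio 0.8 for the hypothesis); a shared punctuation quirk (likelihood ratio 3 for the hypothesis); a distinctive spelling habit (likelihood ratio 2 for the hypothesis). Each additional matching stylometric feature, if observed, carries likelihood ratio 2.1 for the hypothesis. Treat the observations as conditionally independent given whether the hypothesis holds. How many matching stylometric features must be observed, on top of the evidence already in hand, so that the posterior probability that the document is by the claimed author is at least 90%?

6

Prior odds = 0.04/0.96 = 1/24.
Combined Bayes factor of the evidence already in hand = 0.8 × 3 × 2 = 4.8.
Odds after that evidence = (1/24) × 4.8 = 0.2.
Target odds = 0.9/0.1 = 9.
Need 2.1ⁿ ≥ 9 ÷ 0.2 = 45.
2.1⁵ = 4084101/100000 falls short of 45 but 2.1⁶ = 85766121/1000000 reaches it, so n = 6.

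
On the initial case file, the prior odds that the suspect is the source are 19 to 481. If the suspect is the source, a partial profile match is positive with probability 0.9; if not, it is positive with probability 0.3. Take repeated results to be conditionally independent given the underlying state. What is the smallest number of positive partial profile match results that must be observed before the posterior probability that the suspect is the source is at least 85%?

5

Prior odds = 19/481.
Likelihood ratio of a positive = 0.9/0.3 = 3.
Target posterior odds = 0.85/0.15 = 17/3.
Require 3ⁿ ≥ 17/3 ÷ (19/481) = 8177/57.
3⁴ = 81 falls short of 8177/57 but 3⁵ = 243 reaches it, so n = 5.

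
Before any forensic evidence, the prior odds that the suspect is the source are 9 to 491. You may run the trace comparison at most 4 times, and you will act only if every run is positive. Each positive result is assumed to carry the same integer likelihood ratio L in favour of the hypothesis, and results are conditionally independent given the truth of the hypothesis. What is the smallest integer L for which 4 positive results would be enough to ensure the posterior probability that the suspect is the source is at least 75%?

4

Prior odds = 9/491.
Target odds = 0.75/0.25 = 3.
Need L⁴ ≥ 3 ÷ (9/491) = 491/3.
3⁴ = 81 < 491/3 ≤ 256 = 4⁴, so L = 4.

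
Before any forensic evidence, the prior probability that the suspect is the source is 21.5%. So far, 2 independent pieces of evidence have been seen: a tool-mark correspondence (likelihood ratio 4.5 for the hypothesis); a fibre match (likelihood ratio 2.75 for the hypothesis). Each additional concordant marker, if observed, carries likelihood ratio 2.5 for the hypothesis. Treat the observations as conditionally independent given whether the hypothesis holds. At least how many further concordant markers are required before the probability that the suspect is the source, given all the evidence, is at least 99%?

Prior odds = 0.215/0.785 = 43/157.
Combined Bayes factor of the evidence already in hand = 4.5 × 2.75 = 12.375.
Odds after that evidence = (43/157) × 12.375 = 4257/1256.
Target odds = 0.99/0.01 = 99.
Need 2.5ⁿ ≥ 99 ÷ (4257/1256) = 1256/43.
2.5³ = 15.625 falls short of 1256/43 but 2.5⁴ = 39.0625 reaches it, so n = 4.

4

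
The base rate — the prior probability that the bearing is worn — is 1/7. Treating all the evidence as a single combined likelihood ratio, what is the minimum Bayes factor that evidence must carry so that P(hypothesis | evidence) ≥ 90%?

54

Prior odds = (1/7)/(6/7) = 1/6.
Target odds = 0.9/0.1 = 9.
Required Bayes factor = 9 ÷ (1/6) = 54.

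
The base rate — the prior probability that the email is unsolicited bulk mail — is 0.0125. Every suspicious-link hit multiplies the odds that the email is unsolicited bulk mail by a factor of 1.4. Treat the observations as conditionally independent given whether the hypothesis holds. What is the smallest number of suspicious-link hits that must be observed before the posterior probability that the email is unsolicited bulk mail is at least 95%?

Prior odds = 0.0125/0.9875 = 1/79.
Likelihood ratio per suspicious-link hit = 1.4.
Target odds: 0.95 ÷ 0.05 = 19.
Need (1/79) × 1.4ⁿ ≥ 19, i.e. 1.4ⁿ ≥ 1501.
1.4²¹ ≈1171.36 falls short of 1501 but 1.4²² ≈1639.9 reaches it, so n = 22.

22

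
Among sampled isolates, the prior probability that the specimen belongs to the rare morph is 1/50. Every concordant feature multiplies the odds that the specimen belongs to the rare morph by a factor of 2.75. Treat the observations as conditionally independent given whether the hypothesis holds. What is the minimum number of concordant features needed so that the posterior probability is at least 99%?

Prior odds: 0.02 ÷ 0.98 = 1/49.
Likelihood ratio per concordant feature = 2.75.
Target posterior odds = 0.99/0.01 = 99.
Require 2.75ⁿ ≥ 99 ÷ (1/49) = 4851.
2.75⁸ = 214358881/65536 falls short of 4851 but 2.75⁹ ≈8994.86 reaches it, so n = 9.

9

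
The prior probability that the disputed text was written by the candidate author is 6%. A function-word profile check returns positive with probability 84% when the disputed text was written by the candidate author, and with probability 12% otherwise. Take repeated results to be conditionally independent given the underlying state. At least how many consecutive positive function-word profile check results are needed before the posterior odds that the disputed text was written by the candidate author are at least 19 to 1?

3

Prior odds: 0.06 ÷ 0.94 = 3/47.
Likelihood ratio of a positive result = 0.84/0.12 = 7.
Target odds = 19.
Need (3/47) × 7ⁿ ≥ 19, i.e. 7ⁿ ≥ 893/3.
7² = 49 falls short of 893/3 but 7³ = 343 reaches it, so n = 3.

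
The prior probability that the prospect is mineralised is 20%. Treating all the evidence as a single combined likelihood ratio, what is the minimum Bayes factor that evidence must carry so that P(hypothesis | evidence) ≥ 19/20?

76

Prior odds = 0.2/0.8 = 0.25.
Target odds = 0.95/0.05 = 19.
Required Bayes factor = 19 ÷ 0.25 = 76.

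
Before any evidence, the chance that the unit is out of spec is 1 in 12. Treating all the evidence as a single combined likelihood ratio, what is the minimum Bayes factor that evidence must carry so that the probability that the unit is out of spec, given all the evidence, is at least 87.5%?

Prior odds = (1/12)/(11/12) = 1/11.
Target odds = 0.875/0.125 = 7.
Required Bayes factor = 7 ÷ (1/11) = 77.

77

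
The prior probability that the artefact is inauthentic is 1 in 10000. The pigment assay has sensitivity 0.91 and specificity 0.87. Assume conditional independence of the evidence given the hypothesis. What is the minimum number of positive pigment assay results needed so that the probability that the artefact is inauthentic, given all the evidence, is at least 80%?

Prior odds: 0.0001 ÷ 0.9999 = 1/9999.
False-positive rate = 1 − 0.87 = 0.13; likelihood ratio of a positive = 0.91/0.13 = 7.
Target posterior odds = 0.8/0.2 = 4.
Require 7ⁿ ≥ 4 ÷ (1/9999) = 39996.
7⁵ = 16807 falls short of 39996 but 7⁶ = 117649 reaches it, so n = 6.

6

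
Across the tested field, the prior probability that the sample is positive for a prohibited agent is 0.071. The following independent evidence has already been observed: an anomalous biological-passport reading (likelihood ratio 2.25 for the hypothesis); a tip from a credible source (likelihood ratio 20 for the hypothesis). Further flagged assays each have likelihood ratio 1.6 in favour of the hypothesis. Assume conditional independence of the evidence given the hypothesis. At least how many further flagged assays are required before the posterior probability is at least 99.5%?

Prior odds = 0.071/0.929 = 71/929.
Combined Bayes factor of the evidence already in hand = 2.25 × 20 = 45.
Odds after that evidence = (71/929) × 45 = 3195/929.
Target odds = 0.995/0.005 = 199.
Need 1.6ⁿ ≥ 199 ÷ (3195/929) = 184871/3195.
1.6⁸ = 16777216/390625 falls short of 184871/3195 but 1.6⁹ = 134217728/1953125 reaches it, so n = 9.

9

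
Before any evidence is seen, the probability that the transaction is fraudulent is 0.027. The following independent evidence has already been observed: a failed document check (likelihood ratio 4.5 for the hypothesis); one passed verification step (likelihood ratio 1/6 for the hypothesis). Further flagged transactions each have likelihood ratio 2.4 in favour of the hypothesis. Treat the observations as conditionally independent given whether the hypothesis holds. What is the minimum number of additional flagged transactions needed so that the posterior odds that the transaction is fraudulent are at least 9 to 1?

7

Prior odds = 0.027/0.973 = 27/973.
Combined Bayes factor of the evidence already in hand = 4.5 × (1/6) = 0.75.
Odds after that evidence = (27/973) × 0.75 = 81/3892.
Target odds = 9.
Need 2.4ⁿ ≥ 9 ÷ (81/3892) = 3892/9.
2.4⁶ = 2985984/15625 falls short of 3892/9 but 2.4⁷ = 35831808/78125 reaches it, so n = 7.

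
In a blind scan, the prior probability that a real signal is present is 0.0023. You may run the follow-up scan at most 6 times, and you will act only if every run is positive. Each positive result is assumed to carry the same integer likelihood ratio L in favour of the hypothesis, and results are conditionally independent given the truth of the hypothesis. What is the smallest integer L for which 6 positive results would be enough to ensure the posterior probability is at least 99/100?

6

Prior odds = 0.0023/0.9977 = 23/9977.
Target odds = 0.99/0.01 = 99.
Need L⁶ ≥ 99 ÷ (23/9977) = 987723/23.
5⁶ = 15625 < 987723/23 ≤ 46656 = 6⁶, so L = 6.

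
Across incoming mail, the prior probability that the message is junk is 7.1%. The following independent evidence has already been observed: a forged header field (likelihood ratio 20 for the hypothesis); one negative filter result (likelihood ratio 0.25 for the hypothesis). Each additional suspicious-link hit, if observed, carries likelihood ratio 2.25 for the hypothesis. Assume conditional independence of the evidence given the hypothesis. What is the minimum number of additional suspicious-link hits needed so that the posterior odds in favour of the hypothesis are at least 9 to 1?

Prior odds = 0.071/0.929 = 71/929.
Combined Bayes factor of the evidence already in hand = 20 × 0.25 = 5.
Odds after that evidence = (71/929) × 5 = 355/929.
Target odds = 9.
Need 2.25ⁿ ≥ 9 ÷ (355/929) = 8361/355.
2.25³ = 11.390625 falls short of 8361/355 but 2.25⁴ = 25.62890625 reaches it, so n = 4.

4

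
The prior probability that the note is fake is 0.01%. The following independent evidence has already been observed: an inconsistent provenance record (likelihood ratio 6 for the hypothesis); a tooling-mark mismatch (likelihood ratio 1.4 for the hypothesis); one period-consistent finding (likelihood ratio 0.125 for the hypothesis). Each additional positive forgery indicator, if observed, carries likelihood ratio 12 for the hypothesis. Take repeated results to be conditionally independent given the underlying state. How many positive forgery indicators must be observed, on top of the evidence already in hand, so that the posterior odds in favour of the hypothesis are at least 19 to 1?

Prior odds = 0.0001/0.9999 = 1/9999.
Combined Bayes factor of the evidence already in hand = 6 × 1.4 × 0.125 = 1.05.
Odds after that evidence = (1/9999) × 1.05 = 7/66660.
Target odds = 19.
Need 12ⁿ ≥ 19 ÷ (7/66660) = 1266540/7.
12⁴ = 20736 falls short of 1266540/7 but 12⁵ = 248832 reaches it, so n = 5.

5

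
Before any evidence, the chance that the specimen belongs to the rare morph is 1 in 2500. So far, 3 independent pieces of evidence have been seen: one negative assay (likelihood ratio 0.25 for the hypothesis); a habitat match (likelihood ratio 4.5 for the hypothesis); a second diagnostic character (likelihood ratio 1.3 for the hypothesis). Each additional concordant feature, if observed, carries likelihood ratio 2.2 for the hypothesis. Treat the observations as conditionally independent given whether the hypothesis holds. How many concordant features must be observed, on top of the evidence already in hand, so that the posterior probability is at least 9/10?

13

Prior odds = 0.0004/0.9996 = 1/2499.
Combined Bayes factor of the evidence already in hand = 0.25 × 4.5 × 1.3 = 1.4625.
Odds after that evidence = (1/2499) × 1.4625 = 39/66640.
Target odds = 0.9/0.1 = 9.
Need 2.2ⁿ ≥ 9 ÷ (39/66640) = 199920/13.
2.2¹² ≈12855 falls short of 199920/13 but 2.2¹³ ≈28281 reaches it, so n = 13.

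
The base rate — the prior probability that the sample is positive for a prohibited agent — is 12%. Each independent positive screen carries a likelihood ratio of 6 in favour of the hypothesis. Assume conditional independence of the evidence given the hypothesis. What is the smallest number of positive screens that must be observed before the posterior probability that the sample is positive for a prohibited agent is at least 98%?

Prior odds = 0.12/0.88 = 3/22.
Likelihood ratio per positive screen = 6.
Target odds: 0.98 ÷ 0.02 = 49.
Need (3/22) × 6ⁿ ≥ 49, i.e. 6ⁿ ≥ 1078/3.
6³ = 216 falls short of 1078/3 but 6⁴ = 1296 reaches it, so n = 4.

4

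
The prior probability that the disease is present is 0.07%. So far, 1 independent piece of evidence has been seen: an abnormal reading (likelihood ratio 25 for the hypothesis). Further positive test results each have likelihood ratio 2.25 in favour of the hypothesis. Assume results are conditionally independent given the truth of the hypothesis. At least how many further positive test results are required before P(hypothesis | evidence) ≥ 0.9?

8

Prior odds = 0.0007/0.9993 = 7/9993.
Bayes factor of the evidence already in hand = 25.
Odds after that evidence = (7/9993) × 25 = 175/9993.
Target odds = 0.9/0.1 = 9.
Need 2.25ⁿ ≥ 9 ÷ (175/9993) = 89937/175.
2.25⁷ = 4782969/16384 falls short of 89937/175 but 2.25⁸ = 43046721/65536 reaches it, so n = 8.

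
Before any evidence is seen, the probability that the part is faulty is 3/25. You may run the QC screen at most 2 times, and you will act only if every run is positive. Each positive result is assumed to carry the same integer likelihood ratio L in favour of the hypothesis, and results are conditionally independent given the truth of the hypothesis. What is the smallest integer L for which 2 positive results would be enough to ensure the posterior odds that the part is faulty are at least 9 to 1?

Prior odds = 0.12/0.88 = 3/22.
Target odds = 9.
Need L² ≥ 9 ÷ (3/22) = 66.
8² = 64 < 66 ≤ 81 = 9², so L = 9.

9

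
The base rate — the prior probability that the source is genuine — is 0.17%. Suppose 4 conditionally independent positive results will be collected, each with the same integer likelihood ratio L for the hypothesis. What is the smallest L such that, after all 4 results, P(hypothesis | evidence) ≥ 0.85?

Prior odds = 0.0017/0.9983 = 17/9983.
Target odds = 0.85/0.15 = 17/3.
Need L⁴ ≥ 17/3 ÷ (17/9983) = 9983/3.
7⁴ = 2401 < 9983/3 ≤ 4096 = 8⁴, so L = 8.

8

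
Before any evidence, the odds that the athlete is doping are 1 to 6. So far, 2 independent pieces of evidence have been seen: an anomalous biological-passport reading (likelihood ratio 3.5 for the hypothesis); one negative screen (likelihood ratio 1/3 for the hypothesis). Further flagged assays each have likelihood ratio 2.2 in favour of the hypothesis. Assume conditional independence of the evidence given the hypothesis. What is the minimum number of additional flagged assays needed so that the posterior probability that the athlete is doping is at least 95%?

Prior odds = 1/6.
Combined Bayes factor of the evidence already in hand = 3.5 × (1/3) = 7/6.
Odds after that evidence = (1/6) × 7/6 = 7/36.
Target odds = 0.95/0.05 = 19.
Need 2.2ⁿ ≥ 19 ÷ (7/36) = 684/7.
2.2⁵ = 51.53632 falls short of 684/7 but 2.2⁶ = 1771561/15625 reaches it, so n = 6.

6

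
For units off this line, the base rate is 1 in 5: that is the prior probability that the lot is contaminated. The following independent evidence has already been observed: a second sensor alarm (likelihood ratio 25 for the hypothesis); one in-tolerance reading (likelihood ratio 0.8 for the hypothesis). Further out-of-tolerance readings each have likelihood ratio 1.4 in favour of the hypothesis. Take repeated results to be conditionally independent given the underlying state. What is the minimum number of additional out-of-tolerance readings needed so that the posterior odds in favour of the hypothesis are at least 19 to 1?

Prior odds = 0.2/0.8 = 0.25.
Combined Bayes factor of the evidence already in hand = 25 × 0.8 = 20.
Odds after that evidence = 0.25 × 20 = 5.
Target odds = 19.
Need 1.4ⁿ ≥ 19 ÷ 5 = 3.8.
1.4³ = 2.744 falls short of 3.8 but 1.4⁴ = 3.8416 reaches it, so n = 4.

4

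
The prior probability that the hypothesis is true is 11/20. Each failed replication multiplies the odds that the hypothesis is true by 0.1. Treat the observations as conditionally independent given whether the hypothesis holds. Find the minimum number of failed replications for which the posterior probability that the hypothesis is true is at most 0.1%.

Prior odds: 0.55 ÷ 0.45 = 11/9.
Likelihood ratio per failed replication = 0.1.
Target posterior odds = 0.001/0.999 = 1/999.
Need (11/9) × 0.1ⁿ ≤ 1/999, i.e. 0.1ⁿ ≤ 1/1221.
0.1³ = 0.001 is still above 1/1221 but 0.1⁴ = 0.0001 is at or below it, so n = 4.

4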